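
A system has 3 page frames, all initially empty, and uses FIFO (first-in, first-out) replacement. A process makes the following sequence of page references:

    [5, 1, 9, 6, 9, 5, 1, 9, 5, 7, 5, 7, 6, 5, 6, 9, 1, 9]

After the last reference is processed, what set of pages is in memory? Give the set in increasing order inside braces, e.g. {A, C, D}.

{1, 6, 9}

5: miss, frames {5}
1: miss, frames {5,1}
9: miss, frames {5,1,9}
6: miss, evict 5, frames {1,9,6}
9: hit
5: miss, evict 1, frames {9,6,5}
1: miss, evict 9, frames {6,5,1}
9: miss, evict 6, frames {5,1,9}
5: hit
7: miss, evict 5, frames {1,9,7}
5: miss, evict 1, frames {9,7,5}
7: hit
6: miss, evict 9, frames {7,5,6}
5: hit
6: hit
9: miss, evict 7, frames {5,6,9}
1: miss, evict 5, frames {6,9,1}
9: hit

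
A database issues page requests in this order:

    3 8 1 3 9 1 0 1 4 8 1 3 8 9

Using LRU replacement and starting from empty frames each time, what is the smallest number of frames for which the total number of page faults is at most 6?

6

f=1: 14 faults
f=2: 13 faults
f=3: 9 faults
f=4: 9 faults
f=5: 9 faults
f=6: 6 faults
Smallest f with faults ≤ 6 is 6.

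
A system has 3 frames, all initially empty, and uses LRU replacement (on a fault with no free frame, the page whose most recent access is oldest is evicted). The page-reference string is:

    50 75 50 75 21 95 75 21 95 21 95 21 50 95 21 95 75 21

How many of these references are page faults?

6

50 → fault, frames [50]
75 → fault, frames [50, 75]
50 → hit
75 → hit
21 → fault, frames [50, 75, 21]
95 → fault, evict 50, frames [75, 21, 95]
75 → hit
21 → hit
95 → hit
21 → hit
95 → hit
21 → hit
50 → fault, evict 75, frames [95, 21, 50]
95 → hit
21 → hit
95 → hit
75 → fault, evict 50, frames [21, 95, 75]
21 → hit
Page faults: 6.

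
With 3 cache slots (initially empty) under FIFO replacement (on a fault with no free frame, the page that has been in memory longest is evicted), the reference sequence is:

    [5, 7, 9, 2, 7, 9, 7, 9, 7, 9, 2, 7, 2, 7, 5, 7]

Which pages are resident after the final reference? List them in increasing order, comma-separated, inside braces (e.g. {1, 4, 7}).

5: miss, frames {5}
7: miss, frames {5,7}
9: miss, frames {5,7,9}
2: miss, evict 5, frames {7,9,2}
7: hit
9: hit
7: hit
9: hit
7: hit
9: hit
2: hit
7: hit
2: hit
7: hit
5: miss, evict 7, frames {9,2,5}
7: miss, evict 9, frames {2,5,7}

{2, 5, 7}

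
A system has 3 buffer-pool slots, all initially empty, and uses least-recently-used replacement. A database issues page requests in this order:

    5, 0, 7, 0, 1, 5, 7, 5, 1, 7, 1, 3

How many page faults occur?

7

5 -> miss, frames [5]
0 -> miss, frames [5, 0]
7 -> miss, frames [5, 0, 7]
0 -> hit
1 -> miss, evict 5, frames [7, 0, 1]
5 -> miss, evict 7, frames [0, 1, 5]
7 -> miss, evict 0, frames [1, 5, 7]
5 -> hit
1 -> hit
7 -> hit
1 -> hit
3 -> miss, evict 5, frames [7, 1, 3]
Page faults: 7.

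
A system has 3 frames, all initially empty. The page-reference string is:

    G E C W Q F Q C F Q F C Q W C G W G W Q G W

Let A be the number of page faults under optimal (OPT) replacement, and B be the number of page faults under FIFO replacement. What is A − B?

Under OPT: F F F F F F . . . . . . . F . F . . . . . . → 8 faults.
Under FIFO: F F F F F F . F . . . . . F . F . . . F . . → 10 faults.
A − B = 8 − 10 = -2.

-2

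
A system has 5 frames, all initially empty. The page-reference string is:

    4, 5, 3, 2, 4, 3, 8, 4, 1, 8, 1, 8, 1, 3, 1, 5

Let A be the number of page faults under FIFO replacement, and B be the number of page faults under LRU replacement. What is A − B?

-1

Under FIFO: F F F F . . F . F . . . . . . . → 6 faults.
Under LRU: F F F F . . F . F . . . . . . F → 7 faults.
A − B = 6 − 7 = -1.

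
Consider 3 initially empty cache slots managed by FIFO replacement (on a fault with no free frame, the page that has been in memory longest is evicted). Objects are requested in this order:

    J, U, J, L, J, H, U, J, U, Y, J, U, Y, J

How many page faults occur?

J: fault, frames {J}
U: fault, frames {J,U}
J: hit
L: fault, frames {J,U,L}
J: hit
H: fault, evict J, frames {U,L,H}
U: hit
J: fault, evict U, frames {L,H,J}
U: fault, evict L, frames {H,J,U}
Y: fault, evict H, frames {J,U,Y}
J: hit
U: hit
Y: hit
J: hit
Page faults: 7.

7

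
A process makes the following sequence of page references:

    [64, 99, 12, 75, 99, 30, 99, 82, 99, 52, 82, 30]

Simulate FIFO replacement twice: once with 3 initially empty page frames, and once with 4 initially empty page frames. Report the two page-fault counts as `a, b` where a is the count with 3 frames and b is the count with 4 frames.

3 frames: F F F F . F F F . F . F → 9 faults.
4 frames: F F F F . F . F F F . . → 8 faults.
8 < 9: adding a frame reduced faults, as is typical.

9, 8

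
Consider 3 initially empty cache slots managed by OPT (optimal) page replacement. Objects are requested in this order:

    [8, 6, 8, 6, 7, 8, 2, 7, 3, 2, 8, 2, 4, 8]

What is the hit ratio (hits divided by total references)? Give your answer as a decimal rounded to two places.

0.57

8 -> fault, frames {8}
6 -> fault, frames {8,6}
8 -> hit
6 -> hit
7 -> fault, frames {8,6,7}
8 -> hit
2 -> fault, evict 6, frames {8,7,2}
7 -> hit
3 -> fault, evict 7, frames {8,2,3}
2 -> hit
8 -> hit
2 -> hit
4 -> fault, evict 3, frames {8,2,4}
8 -> hit
Hits: 8 of 14 references → 8/14 = 0.5714.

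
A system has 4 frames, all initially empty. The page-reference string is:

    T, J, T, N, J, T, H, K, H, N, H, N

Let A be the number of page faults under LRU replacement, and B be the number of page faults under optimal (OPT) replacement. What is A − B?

1

Under LRU: F F . F . . F F . F . . → 6 faults.
Under OPT: F F . F . . F F . . . . → 5 faults.
A − B = 6 − 5 = 1.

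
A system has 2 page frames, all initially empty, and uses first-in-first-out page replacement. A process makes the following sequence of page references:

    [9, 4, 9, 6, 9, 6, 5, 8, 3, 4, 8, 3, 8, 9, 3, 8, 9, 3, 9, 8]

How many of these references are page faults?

15

9 → miss, frames [9]
4 → miss, frames [9, 4]
9 → hit
6 → miss, evict 9, frames [4, 6]
9 → miss, evict 4, frames [6, 9]
6 → hit
5 → miss, evict 6, frames [9, 5]
8 → miss, evict 9, frames [5, 8]
3 → miss, evict 5, frames [8, 3]
4 → miss, evict 8, frames [3, 4]
8 → miss, evict 3, frames [4, 8]
3 → miss, evict 4, frames [8, 3]
8 → hit
9 → miss, evict 8, frames [3, 9]
3 → hit
8 → miss, evict 3, frames [9, 8]
9 → hit
3 → miss, evict 9, frames [8, 3]
9 → miss, evict 8, frames [3, 9]
8 → miss, evict 3, frames [9, 8]
Page faults: 15.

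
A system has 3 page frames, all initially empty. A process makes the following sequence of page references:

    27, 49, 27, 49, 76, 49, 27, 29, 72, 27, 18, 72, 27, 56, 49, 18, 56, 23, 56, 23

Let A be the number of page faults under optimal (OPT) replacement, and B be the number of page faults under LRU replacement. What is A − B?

Under OPT: F F . . F . . F F . F . . F F . . F . . → 9 faults.
Under LRU: F F . . F . . F F . F . . F F F . F . . → 10 faults.
A − B = 9 − 10 = -1.

-1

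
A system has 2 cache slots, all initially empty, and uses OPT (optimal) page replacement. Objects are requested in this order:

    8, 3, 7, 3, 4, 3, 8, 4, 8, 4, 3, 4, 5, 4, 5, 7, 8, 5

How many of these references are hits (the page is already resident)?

9

8 → miss, frames (8)
3 → miss, frames (8 3)
7 → miss, evict 8, frames (3 7)
3 → hit
4 → miss, evict 7, frames (3 4)
3 → hit
8 → miss, evict 3, frames (4 8)
4 → hit
8 → hit
4 → hit
3 → miss, evict 8, frames (4 3)
4 → hit
5 → miss, evict 3, frames (4 5)
4 → hit
5 → hit
7 → miss, evict 4, frames (5 7)
8 → miss, evict 7, frames (5 8)
5 → hit
Hits: 9.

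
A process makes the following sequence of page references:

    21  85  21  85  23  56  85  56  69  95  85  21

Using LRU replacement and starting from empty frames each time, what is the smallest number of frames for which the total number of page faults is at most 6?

6

f=1: 12 faults
f=2: 9 faults
f=3: 8 faults
f=4: 7 faults
f=5: 7 faults
f=6: 6 faults
Smallest f with faults ≤ 6 is 6.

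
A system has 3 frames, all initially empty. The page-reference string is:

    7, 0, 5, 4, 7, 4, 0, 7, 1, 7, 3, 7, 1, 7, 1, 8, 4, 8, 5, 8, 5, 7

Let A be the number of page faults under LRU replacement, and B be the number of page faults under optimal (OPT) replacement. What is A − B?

3

Under LRU: F F F F F . F . F . F . . . . F F . F . . F → 12 faults.
Under OPT: F F F F . . . . F . F . . . . F F . F . . . → 9 faults.
A − B = 12 − 9 = 3.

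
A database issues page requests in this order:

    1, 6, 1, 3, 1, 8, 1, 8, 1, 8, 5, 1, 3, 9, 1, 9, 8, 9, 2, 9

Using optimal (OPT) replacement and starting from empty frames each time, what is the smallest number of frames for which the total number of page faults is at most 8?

3

f=1: 20 faults
f=2: 9 faults
f=3: 8 faults
f=4: 7 faults
f=5: 7 faults
f=6: 7 faults
f=7: 7 faults
Smallest f with faults ≤ 8 is 3.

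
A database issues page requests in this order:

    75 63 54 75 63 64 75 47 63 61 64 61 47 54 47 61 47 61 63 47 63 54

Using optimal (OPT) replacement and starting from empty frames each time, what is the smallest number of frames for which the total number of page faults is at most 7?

4

f=1: 22 faults
f=2: 13 faults
f=3: 8 faults
f=4: 7 faults
f=5: 6 faults
f=6: 6 faults
Smallest f with faults ≤ 7 is 4.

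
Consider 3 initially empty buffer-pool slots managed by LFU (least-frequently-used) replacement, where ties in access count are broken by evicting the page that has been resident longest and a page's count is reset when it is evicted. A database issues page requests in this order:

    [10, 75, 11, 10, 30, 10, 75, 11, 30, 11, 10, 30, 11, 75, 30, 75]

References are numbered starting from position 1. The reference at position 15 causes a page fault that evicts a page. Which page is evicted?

75

pos 1: 10: miss, frames {10}
pos 2: 75: miss, frames {10,75}
pos 3: 11: miss, frames {10,75,11}
pos 4: 10: hit
pos 5: 30: miss, evict 75, frames {10,11,30}
pos 6: 10: hit
pos 7: 75: miss, evict 11, frames {10,30,75}
pos 8: 11: miss, evict 30, frames {10,75,11}
pos 9: 30: miss, evict 75, frames {10,11,30}
pos 10: 11: hit
pos 11: 10: hit
pos 12: 30: hit
pos 13: 11: hit
pos 14: 75: miss, evict 30, frames {10,11,75}
pos 15: 30: miss, evict 75, frames {10,11,30}
At position 15, page 75 is evicted.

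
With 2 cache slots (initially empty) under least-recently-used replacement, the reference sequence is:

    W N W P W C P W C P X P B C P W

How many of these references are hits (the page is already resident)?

3

W -> miss, frames (W)
N -> miss, frames (W N)
W -> hit
P -> miss, evict N, frames (W P)
W -> hit
C -> miss, evict P, frames (W C)
P -> miss, evict W, frames (C P)
W -> miss, evict C, frames (P W)
C -> miss, evict P, frames (W C)
P -> miss, evict W, frames (C P)
X -> miss, evict C, frames (P X)
P -> hit
B -> miss, evict X, frames (P B)
C -> miss, evict P, frames (B C)
P -> miss, evict B, frames (C P)
W -> miss, evict C, frames (P W)
Hits: 3.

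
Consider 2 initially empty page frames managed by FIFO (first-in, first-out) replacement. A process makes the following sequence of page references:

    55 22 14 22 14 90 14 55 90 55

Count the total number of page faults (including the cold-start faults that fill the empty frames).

55 → miss, frames {55}
22 → miss, frames {55,22}
14 → miss, evict 55, frames {22,14}
22 → hit
14 → hit
90 → miss, evict 22, frames {14,90}
14 → hit
55 → miss, evict 14, frames {90,55}
90 → hit
55 → hit
Page faults: 5.

5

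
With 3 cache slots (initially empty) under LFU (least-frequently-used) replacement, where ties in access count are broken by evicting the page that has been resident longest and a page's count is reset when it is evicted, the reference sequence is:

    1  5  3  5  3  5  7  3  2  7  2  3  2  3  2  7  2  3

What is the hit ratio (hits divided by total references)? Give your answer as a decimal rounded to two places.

1: miss, frames (1)
5: miss, frames (1 5)
3: miss, frames (1 5 3)
5: hit
3: hit
5: hit
7: miss, evict 1, frames (5 3 7)
3: hit
2: miss, evict 7, frames (5 3 2)
7: miss, evict 2, frames (5 3 7)
2: miss, evict 7, frames (5 3 2)
3: hit
2: hit
3: hit
2: hit
7: miss, evict 5, frames (3 2 7)
2: hit
3: hit
Hits: 10 of 18 references → 10/18 = 0.5556.

0.56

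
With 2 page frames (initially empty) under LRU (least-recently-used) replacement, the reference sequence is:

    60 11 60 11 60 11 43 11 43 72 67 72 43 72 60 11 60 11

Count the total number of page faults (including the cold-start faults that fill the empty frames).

60 -> miss, frames {60}
11 -> miss, frames {60,11}
60 -> hit
11 -> hit
60 -> hit
11 -> hit
43 -> miss, evict 60, frames {11,43}
11 -> hit
43 -> hit
72 -> miss, evict 11, frames {43,72}
67 -> miss, evict 43, frames {72,67}
72 -> hit
43 -> miss, evict 67, frames {72,43}
72 -> hit
60 -> miss, evict 43, frames {72,60}
11 -> miss, evict 72, frames {60,11}
60 -> hit
11 -> hit
Page faults: 8.

8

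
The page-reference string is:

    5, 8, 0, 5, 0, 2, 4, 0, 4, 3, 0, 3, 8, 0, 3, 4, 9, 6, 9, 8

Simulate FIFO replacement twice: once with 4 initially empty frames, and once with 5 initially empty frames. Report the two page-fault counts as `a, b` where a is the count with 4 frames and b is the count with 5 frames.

10, 9

4 frames: F F F . . F F . . F . . F F . . F F . . → 10 faults.
5 frames: F F F . . F F . . F . . . . . . F F . F → 9 faults.
9 < 10: adding a frame reduced faults, as is typical.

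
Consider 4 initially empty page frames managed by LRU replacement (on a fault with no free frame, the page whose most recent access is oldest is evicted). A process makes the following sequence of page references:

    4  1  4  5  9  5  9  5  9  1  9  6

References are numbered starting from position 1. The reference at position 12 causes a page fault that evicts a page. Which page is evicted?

pos 1: 4 -> fault, frames {4}
pos 2: 1 -> fault, frames {4,1}
pos 3: 4 -> hit
pos 4: 5 -> fault, frames {1,4,5}
pos 5: 9 -> fault, frames {1,4,5,9}
pos 6: 5 -> hit
pos 7: 9 -> hit
pos 8: 5 -> hit
pos 9: 9 -> hit
pos 10: 1 -> hit
pos 11: 9 -> hit
pos 12: 6 -> fault, evict 4, frames {5,1,9,6}
At position 12, page 4 is evicted.

4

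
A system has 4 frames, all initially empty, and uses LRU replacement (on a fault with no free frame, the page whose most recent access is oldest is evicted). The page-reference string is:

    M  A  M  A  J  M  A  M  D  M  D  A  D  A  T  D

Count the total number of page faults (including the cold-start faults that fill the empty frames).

5

M: miss, frames (M)
A: miss, frames (M A)
M: hit
A: hit
J: miss, frames (M A J)
M: hit
A: hit
M: hit
D: miss, frames (J A M D)
M: hit
D: hit
A: hit
D: hit
A: hit
T: miss, evict J, frames (M D A T)
D: hit
Page faults: 5.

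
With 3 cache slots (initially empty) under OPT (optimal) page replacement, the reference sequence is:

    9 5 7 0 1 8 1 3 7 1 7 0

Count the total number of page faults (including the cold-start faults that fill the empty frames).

9 -> miss, frames [9]
5 -> miss, frames [9, 5]
7 -> miss, frames [9, 5, 7]
0 -> miss, evict 5, frames [9, 7, 0]
1 -> miss, evict 9, frames [7, 0, 1]
8 -> miss, evict 0, frames [7, 1, 8]
1 -> hit
3 -> miss, evict 8, frames [7, 1, 3]
7 -> hit
1 -> hit
7 -> hit
0 -> miss, evict 3, frames [7, 1, 0]
Page faults: 8.

8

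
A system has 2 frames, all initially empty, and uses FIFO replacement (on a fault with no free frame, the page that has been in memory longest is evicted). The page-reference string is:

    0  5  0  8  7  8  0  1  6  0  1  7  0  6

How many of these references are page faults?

0 -> fault, frames {0}
5 -> fault, frames {0,5}
0 -> hit
8 -> fault, evict 0, frames {5,8}
7 -> fault, evict 5, frames {8,7}
8 -> hit
0 -> fault, evict 8, frames {7,0}
1 -> fault, evict 7, frames {0,1}
6 -> fault, evict 0, frames {1,6}
0 -> fault, evict 1, frames {6,0}
1 -> fault, evict 6, frames {0,1}
7 -> fault, evict 0, frames {1,7}
0 -> fault, evict 1, frames {7,0}
6 -> fault, evict 7, frames {0,6}
Page faults: 12.

12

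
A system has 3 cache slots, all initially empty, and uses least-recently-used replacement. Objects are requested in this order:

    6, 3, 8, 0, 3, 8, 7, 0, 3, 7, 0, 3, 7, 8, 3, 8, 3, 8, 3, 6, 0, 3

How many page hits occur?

6 -> fault, frames [6]
3 -> fault, frames [6, 3]
8 -> fault, frames [6, 3, 8]
0 -> fault, evict 6, frames [3, 8, 0]
3 -> hit
8 -> hit
7 -> fault, evict 0, frames [3, 8, 7]
0 -> fault, evict 3, frames [8, 7, 0]
3 -> fault, evict 8, frames [7, 0, 3]
7 -> hit
0 -> hit
3 -> hit
7 -> hit
8 -> fault, evict 0, frames [3, 7, 8]
3 -> hit
8 -> hit
3 -> hit
8 -> hit
3 -> hit
6 -> fault, evict 7, frames [8, 3, 6]
0 -> fault, evict 8, frames [3, 6, 0]
3 -> hit
Hits: 12.

12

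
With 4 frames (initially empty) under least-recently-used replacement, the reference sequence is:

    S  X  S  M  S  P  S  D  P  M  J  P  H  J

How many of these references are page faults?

S → miss, frames {S}
X → miss, frames {S,X}
S → hit
M → miss, frames {X,S,M}
S → hit
P → miss, frames {X,M,S,P}
S → hit
D → miss, evict X, frames {M,P,S,D}
P → hit
M → hit
J → miss, evict S, frames {D,P,M,J}
P → hit
H → miss, evict D, frames {M,J,P,H}
J → hit
Page faults: 7.

7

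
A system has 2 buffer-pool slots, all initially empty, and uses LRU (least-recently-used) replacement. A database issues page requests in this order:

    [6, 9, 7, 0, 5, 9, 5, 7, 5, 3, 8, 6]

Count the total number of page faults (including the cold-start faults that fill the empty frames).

6 → miss, frames (6)
9 → miss, frames (6 9)
7 → miss, evict 6, frames (9 7)
0 → miss, evict 9, frames (7 0)
5 → miss, evict 7, frames (0 5)
9 → miss, evict 0, frames (5 9)
5 → hit
7 → miss, evict 9, frames (5 7)
5 → hit
3 → miss, evict 7, frames (5 3)
8 → miss, evict 5, frames (3 8)
6 → miss, evict 3, frames (8 6)
Page faults: 10.

10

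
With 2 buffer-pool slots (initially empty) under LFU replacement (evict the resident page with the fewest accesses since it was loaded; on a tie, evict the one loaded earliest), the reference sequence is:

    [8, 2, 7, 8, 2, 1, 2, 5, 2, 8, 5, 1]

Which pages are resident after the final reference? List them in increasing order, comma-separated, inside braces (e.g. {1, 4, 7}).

{1, 2}

8 → miss, frames (8)
2 → miss, frames (8 2)
7 → miss, evict 8, frames (2 7)
8 → miss, evict 2, frames (7 8)
2 → miss, evict 7, frames (8 2)
1 → miss, evict 8, frames (2 1)
2 → hit
5 → miss, evict 1, frames (2 5)
2 → hit
8 → miss, evict 5, frames (2 8)
5 → miss, evict 8, frames (2 5)
1 → miss, evict 5, frames (2 1)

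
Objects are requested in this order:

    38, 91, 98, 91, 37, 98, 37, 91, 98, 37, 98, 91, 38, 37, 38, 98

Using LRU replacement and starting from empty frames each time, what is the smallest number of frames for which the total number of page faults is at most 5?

4

f=1: 16 faults
f=2: 12 faults
f=3: 7 faults
f=4: 4 faults
Smallest f with faults ≤ 5 is 4.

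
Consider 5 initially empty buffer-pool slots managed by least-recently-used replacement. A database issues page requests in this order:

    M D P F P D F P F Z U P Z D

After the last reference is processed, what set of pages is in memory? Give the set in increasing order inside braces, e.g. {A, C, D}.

{D, F, P, U, Z}

M: fault, frames [M]
D: fault, frames [M, D]
P: fault, frames [M, D, P]
F: fault, frames [M, D, P, F]
P: hit
D: hit
F: hit
P: hit
F: hit
Z: fault, frames [M, D, P, F, Z]
U: fault, evict M, frames [D, P, F, Z, U]
P: hit
Z: hit
D: hit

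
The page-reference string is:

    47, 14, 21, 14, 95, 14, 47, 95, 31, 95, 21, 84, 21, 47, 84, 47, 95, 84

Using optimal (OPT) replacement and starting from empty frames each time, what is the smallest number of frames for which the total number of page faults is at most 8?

f=1: 18 faults
f=2: 10 faults
f=3: 8 faults
f=4: 6 faults
f=5: 6 faults
f=6: 6 faults
Smallest f with faults ≤ 8 is 3.

3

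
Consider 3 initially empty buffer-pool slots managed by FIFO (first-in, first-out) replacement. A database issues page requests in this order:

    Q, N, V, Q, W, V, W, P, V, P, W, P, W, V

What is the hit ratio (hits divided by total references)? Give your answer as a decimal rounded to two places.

0.64

Q -> miss, frames (Q)
N -> miss, frames (Q N)
V -> miss, frames (Q N V)
Q -> hit
W -> miss, evict Q, frames (N V W)
V -> hit
W -> hit
P -> miss, evict N, frames (V W P)
V -> hit
P -> hit
W -> hit
P -> hit
W -> hit
V -> hit
Hits: 9 of 14 references → 9/14 = 0.6429.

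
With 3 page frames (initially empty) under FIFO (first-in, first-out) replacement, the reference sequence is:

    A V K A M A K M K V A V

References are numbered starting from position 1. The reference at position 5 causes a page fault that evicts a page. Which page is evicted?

A

pos 1: A: fault, frames {A}
pos 2: V: fault, frames {A,V}
pos 3: K: fault, frames {A,V,K}
pos 4: A: hit
pos 5: M: fault, evict A, frames {V,K,M}
At position 5, page A is evicted.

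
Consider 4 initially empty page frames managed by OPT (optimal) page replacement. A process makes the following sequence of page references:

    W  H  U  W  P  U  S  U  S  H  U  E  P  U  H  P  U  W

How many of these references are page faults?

W: miss, frames (W)
H: miss, frames (W H)
U: miss, frames (W H U)
W: hit
P: miss, frames (W H U P)
U: hit
S: miss, evict W, frames (H U P S)
U: hit
S: hit
H: hit
U: hit
E: miss, evict S, frames (H U P E)
P: hit
U: hit
H: hit
P: hit
U: hit
W: miss, evict E, frames (H U P W)
Page faults: 7.

7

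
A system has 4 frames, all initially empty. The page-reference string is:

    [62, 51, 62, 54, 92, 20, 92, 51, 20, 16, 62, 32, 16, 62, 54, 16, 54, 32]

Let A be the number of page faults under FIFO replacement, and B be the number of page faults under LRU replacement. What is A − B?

-1

Under FIFO: F F . F F F . . . F F F . . F . . . → 9 faults.
Under LRU: F F . F F F . F . F F F . . F . . . → 10 faults.
A − B = 9 − 10 = -1.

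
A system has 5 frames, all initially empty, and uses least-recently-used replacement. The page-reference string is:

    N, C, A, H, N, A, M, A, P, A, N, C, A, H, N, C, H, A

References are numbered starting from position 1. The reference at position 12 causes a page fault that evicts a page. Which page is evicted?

H

pos 1: N -> miss, frames (N)
pos 2: C -> miss, frames (N C)
pos 3: A -> miss, frames (N C A)
pos 4: H -> miss, frames (N C A H)
pos 5: N -> hit
pos 6: A -> hit
pos 7: M -> miss, frames (C H N A M)
pos 8: A -> hit
pos 9: P -> miss, evict C, frames (H N M A P)
pos 10: A -> hit
pos 11: N -> hit
pos 12: C -> miss, evict H, frames (M P A N C)
At position 12, page H is evicted.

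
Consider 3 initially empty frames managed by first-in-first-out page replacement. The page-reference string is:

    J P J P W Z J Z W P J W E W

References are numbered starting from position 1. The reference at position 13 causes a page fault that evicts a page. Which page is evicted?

J

pos 1: J: fault, frames (J)
pos 2: P: fault, frames (J P)
pos 3: J: hit
pos 4: P: hit
pos 5: W: fault, frames (J P W)
pos 6: Z: fault, evict J, frames (P W Z)
pos 7: J: fault, evict P, frames (W Z J)
pos 8: Z: hit
pos 9: W: hit
pos 10: P: fault, evict W, frames (Z J P)
pos 11: J: hit
pos 12: W: fault, evict Z, frames (J P W)
pos 13: E: fault, evict J, frames (P W E)
At position 13, page J is evicted.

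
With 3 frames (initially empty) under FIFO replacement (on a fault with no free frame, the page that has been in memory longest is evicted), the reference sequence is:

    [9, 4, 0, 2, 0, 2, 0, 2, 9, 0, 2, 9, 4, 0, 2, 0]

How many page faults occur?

9 → miss, frames {9}
4 → miss, frames {9,4}
0 → miss, frames {9,4,0}
2 → miss, evict 9, frames {4,0,2}
0 → hit
2 → hit
0 → hit
2 → hit
9 → miss, evict 4, frames {0,2,9}
0 → hit
2 → hit
9 → hit
4 → miss, evict 0, frames {2,9,4}
0 → miss, evict 2, frames {9,4,0}
2 → miss, evict 9, frames {4,0,2}
0 → hit
Page faults: 8.

8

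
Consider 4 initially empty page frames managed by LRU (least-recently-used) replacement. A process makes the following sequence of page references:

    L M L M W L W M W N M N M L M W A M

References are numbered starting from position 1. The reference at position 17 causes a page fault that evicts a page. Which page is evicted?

pos 1: L → miss, frames [L]
pos 2: M → miss, frames [L, M]
pos 3: L → hit
pos 4: M → hit
pos 5: W → miss, frames [L, M, W]
pos 6: L → hit
pos 7: W → hit
pos 8: M → hit
pos 9: W → hit
pos 10: N → miss, frames [L, M, W, N]
pos 11: M → hit
pos 12: N → hit
pos 13: M → hit
pos 14: L → hit
pos 15: M → hit
pos 16: W → hit
pos 17: A → miss, evict N, frames [L, M, W, A]
At position 17, page N is evicted.

N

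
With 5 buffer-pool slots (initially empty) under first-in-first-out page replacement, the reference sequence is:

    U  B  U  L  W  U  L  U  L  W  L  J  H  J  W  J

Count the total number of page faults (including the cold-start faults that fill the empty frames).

6

U -> miss, frames (U)
B -> miss, frames (U B)
U -> hit
L -> miss, frames (U B L)
W -> miss, frames (U B L W)
U -> hit
L -> hit
U -> hit
L -> hit
W -> hit
L -> hit
J -> miss, frames (U B L W J)
H -> miss, evict U, frames (B L W J H)
J -> hit
W -> hit
J -> hit
Page faults: 6.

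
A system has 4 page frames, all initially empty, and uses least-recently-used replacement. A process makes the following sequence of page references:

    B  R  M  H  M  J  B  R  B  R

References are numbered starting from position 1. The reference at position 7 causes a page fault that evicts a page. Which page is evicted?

R

pos 1: B: fault, frames (B)
pos 2: R: fault, frames (B R)
pos 3: M: fault, frames (B R M)
pos 4: H: fault, frames (B R M H)
pos 5: M: hit
pos 6: J: fault, evict B, frames (R H M J)
pos 7: B: fault, evict R, frames (H M J B)
At position 7, page R is evicted.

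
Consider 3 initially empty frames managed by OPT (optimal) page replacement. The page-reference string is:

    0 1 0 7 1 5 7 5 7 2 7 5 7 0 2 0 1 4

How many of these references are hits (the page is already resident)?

0 -> miss, frames {0}
1 -> miss, frames {0,1}
0 -> hit
7 -> miss, frames {0,1,7}
1 -> hit
5 -> miss, evict 1, frames {0,7,5}
7 -> hit
5 -> hit
7 -> hit
2 -> miss, evict 0, frames {7,5,2}
7 -> hit
5 -> hit
7 -> hit
0 -> miss, evict 5, frames {7,2,0}
2 -> hit
0 -> hit
1 -> miss, evict 0, frames {7,2,1}
4 -> miss, evict 1, frames {7,2,4}
Hits: 10.

10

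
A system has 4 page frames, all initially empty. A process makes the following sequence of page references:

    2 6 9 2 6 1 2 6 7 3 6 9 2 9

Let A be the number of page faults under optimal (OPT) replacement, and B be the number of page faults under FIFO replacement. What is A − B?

Under OPT: F F F . . F . . F F . . . . → 6 faults.
Under FIFO: F F F . . F . . F F F F F . → 9 faults.
A − B = 6 − 9 = -3.

-3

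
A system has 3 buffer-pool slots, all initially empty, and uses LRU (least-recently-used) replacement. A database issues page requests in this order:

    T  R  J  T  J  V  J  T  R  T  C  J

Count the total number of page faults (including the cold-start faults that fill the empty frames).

7

T -> miss, frames (T)
R -> miss, frames (T R)
J -> miss, frames (T R J)
T -> hit
J -> hit
V -> miss, evict R, frames (T J V)
J -> hit
T -> hit
R -> miss, evict V, frames (J T R)
T -> hit
C -> miss, evict J, frames (R T C)
J -> miss, evict R, frames (T C J)
Page faults: 7.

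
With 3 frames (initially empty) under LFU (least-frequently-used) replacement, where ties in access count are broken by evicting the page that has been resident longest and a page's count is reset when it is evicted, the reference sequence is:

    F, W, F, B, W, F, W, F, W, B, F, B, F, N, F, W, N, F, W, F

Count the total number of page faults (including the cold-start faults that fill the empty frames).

4

F: fault, frames (F)
W: fault, frames (F W)
F: hit
B: fault, frames (F W B)
W: hit
F: hit
W: hit
F: hit
W: hit
B: hit
F: hit
B: hit
F: hit
N: fault, evict B, frames (F W N)
F: hit
W: hit
N: hit
F: hit
W: hit
F: hit
Page faults: 4.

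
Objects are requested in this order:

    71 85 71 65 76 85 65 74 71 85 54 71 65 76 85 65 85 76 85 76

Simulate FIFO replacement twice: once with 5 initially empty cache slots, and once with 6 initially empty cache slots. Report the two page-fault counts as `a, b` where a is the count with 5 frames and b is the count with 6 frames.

5 frames: F F . F F . . F . . F F . . F F . F . . → 10 faults.
6 frames: F F . F F . . F . . F . . . . . . . . . → 6 faults.
6 < 10: adding a frame reduced faults, as is typical.

10, 6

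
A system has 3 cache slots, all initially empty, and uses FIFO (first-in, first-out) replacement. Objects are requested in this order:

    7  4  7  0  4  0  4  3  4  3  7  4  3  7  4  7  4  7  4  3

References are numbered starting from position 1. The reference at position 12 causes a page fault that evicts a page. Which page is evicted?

0

pos 1: 7 → fault, frames {7}
pos 2: 4 → fault, frames {7,4}
pos 3: 7 → hit
pos 4: 0 → fault, frames {7,4,0}
pos 5: 4 → hit
pos 6: 0 → hit
pos 7: 4 → hit
pos 8: 3 → fault, evict 7, frames {4,0,3}
pos 9: 4 → hit
pos 10: 3 → hit
pos 11: 7 → fault, evict 4, frames {0,3,7}
pos 12: 4 → fault, evict 0, frames {3,7,4}
At position 12, page 0 is evicted.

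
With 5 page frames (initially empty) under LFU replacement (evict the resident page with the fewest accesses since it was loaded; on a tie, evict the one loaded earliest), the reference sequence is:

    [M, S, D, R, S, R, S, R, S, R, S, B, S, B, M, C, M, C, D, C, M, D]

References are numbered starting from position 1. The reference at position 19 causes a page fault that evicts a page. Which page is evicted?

B

pos 1: M: miss, frames {M}
pos 2: S: miss, frames {M,S}
pos 3: D: miss, frames {M,S,D}
pos 4: R: miss, frames {M,S,D,R}
pos 5: S: hit
pos 6: R: hit
pos 7: S: hit
pos 8: R: hit
pos 9: S: hit
pos 10: R: hit
pos 11: S: hit
pos 12: B: miss, frames {M,S,D,R,B}
pos 13: S: hit
pos 14: B: hit
pos 15: M: hit
pos 16: C: miss, evict D, frames {M,S,R,B,C}
pos 17: M: hit
pos 18: C: hit
pos 19: D: miss, evict B, frames {M,S,R,C,D}
At position 19, page B is evicted.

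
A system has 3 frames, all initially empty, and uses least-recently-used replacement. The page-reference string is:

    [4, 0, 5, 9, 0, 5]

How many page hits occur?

2

4: miss, frames {4}
0: miss, frames {4,0}
5: miss, frames {4,0,5}
9: miss, evict 4, frames {0,5,9}
0: hit
5: hit
Hits: 2.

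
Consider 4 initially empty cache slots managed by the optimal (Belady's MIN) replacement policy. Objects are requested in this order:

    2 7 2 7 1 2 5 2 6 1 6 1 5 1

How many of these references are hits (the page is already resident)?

9

2: miss, frames [2]
7: miss, frames [2, 7]
2: hit
7: hit
1: miss, frames [2, 7, 1]
2: hit
5: miss, frames [2, 7, 1, 5]
2: hit
6: miss, evict 7, frames [2, 1, 5, 6]
1: hit
6: hit
1: hit
5: hit
1: hit
Hits: 9.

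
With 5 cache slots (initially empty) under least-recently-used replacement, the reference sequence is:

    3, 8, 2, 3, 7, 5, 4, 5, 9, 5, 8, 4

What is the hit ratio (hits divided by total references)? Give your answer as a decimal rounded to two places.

0.33

3 → miss, frames [3]
8 → miss, frames [3, 8]
2 → miss, frames [3, 8, 2]
3 → hit
7 → miss, frames [8, 2, 3, 7]
5 → miss, frames [8, 2, 3, 7, 5]
4 → miss, evict 8, frames [2, 3, 7, 5, 4]
5 → hit
9 → miss, evict 2, frames [3, 7, 4, 5, 9]
5 → hit
8 → miss, evict 3, frames [7, 4, 9, 5, 8]
4 → hit
Hits: 4 of 12 references → 4/12 = 0.3333.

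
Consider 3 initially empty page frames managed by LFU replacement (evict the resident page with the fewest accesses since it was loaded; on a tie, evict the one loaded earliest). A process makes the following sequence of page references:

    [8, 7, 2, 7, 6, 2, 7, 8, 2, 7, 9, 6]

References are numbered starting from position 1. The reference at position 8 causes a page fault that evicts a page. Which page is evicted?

pos 1: 8 -> fault, frames (8)
pos 2: 7 -> fault, frames (8 7)
pos 3: 2 -> fault, frames (8 7 2)
pos 4: 7 -> hit
pos 5: 6 -> fault, evict 8, frames (7 2 6)
pos 6: 2 -> hit
pos 7: 7 -> hit
pos 8: 8 -> fault, evict 6, frames (7 2 8)
At position 8, page 6 is evicted.

6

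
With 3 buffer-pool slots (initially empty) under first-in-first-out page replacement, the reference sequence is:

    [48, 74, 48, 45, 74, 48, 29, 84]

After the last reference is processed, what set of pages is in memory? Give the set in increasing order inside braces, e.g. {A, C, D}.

{29, 45, 84}

48: miss, frames {48}
74: miss, frames {48,74}
48: hit
45: miss, frames {48,74,45}
74: hit
48: hit
29: miss, evict 48, frames {74,45,29}
84: miss, evict 74, frames {45,29,84}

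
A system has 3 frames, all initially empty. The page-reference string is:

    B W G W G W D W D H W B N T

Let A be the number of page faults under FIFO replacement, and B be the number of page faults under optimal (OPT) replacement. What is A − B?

Under FIFO: F F F . . . F . . F F F F F → 9 faults.
Under OPT: F F F . . . F . . F . . F F → 7 faults.
A − B = 9 − 7 = 2.

2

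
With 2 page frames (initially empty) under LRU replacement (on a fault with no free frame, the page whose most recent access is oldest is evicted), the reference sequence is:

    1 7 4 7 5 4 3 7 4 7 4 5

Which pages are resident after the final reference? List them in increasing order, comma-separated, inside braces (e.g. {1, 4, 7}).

1: miss, frames [1]
7: miss, frames [1, 7]
4: miss, evict 1, frames [7, 4]
7: hit
5: miss, evict 4, frames [7, 5]
4: miss, evict 7, frames [5, 4]
3: miss, evict 5, frames [4, 3]
7: miss, evict 4, frames [3, 7]
4: miss, evict 3, frames [7, 4]
7: hit
4: hit
5: miss, evict 7, frames [4, 5]

{4, 5}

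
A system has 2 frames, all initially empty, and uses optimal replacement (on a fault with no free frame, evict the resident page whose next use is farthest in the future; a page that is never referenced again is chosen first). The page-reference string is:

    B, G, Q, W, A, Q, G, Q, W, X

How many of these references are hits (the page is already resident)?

2

B → fault, frames [B]
G → fault, frames [B, G]
Q → fault, evict B, frames [G, Q]
W → fault, evict G, frames [Q, W]
A → fault, evict W, frames [Q, A]
Q → hit
G → fault, evict A, frames [Q, G]
Q → hit
W → fault, evict G, frames [Q, W]
X → fault, evict W, frames [Q, X]
Hits: 2.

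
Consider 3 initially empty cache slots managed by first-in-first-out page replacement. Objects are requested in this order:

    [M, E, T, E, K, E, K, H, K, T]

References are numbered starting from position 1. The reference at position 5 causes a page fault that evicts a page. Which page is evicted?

M

pos 1: M → fault, frames (M)
pos 2: E → fault, frames (M E)
pos 3: T → fault, frames (M E T)
pos 4: E → hit
pos 5: K → fault, evict M, frames (E T K)
At position 5, page M is evicted.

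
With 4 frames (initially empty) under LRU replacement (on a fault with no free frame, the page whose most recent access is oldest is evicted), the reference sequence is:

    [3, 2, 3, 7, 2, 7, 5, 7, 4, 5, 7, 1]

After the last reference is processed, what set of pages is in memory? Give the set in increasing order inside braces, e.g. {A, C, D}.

{1, 4, 5, 7}

3: fault, frames {3}
2: fault, frames {3,2}
3: hit
7: fault, frames {2,3,7}
2: hit
7: hit
5: fault, frames {3,2,7,5}
7: hit
4: fault, evict 3, frames {2,5,7,4}
5: hit
7: hit
1: fault, evict 2, frames {4,5,7,1}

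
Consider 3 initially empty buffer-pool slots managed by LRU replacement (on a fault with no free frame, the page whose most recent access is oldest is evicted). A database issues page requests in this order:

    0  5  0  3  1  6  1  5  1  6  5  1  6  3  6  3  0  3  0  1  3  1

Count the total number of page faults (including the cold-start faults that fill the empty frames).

0 → fault, frames (0)
5 → fault, frames (0 5)
0 → hit
3 → fault, frames (5 0 3)
1 → fault, evict 5, frames (0 3 1)
6 → fault, evict 0, frames (3 1 6)
1 → hit
5 → fault, evict 3, frames (6 1 5)
1 → hit
6 → hit
5 → hit
1 → hit
6 → hit
3 → fault, evict 5, frames (1 6 3)
6 → hit
3 → hit
0 → fault, evict 1, frames (6 3 0)
3 → hit
0 → hit
1 → fault, evict 6, frames (3 0 1)
3 → hit
1 → hit
Page faults: 9.

9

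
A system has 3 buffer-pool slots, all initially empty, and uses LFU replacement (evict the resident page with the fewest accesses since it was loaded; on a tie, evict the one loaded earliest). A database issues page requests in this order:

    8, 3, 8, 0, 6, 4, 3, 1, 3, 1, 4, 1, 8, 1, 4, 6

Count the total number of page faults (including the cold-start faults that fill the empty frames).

8 → miss, frames (8)
3 → miss, frames (8 3)
8 → hit
0 → miss, frames (8 3 0)
6 → miss, evict 3, frames (8 0 6)
4 → miss, evict 0, frames (8 6 4)
3 → miss, evict 6, frames (8 4 3)
1 → miss, evict 4, frames (8 3 1)
3 → hit
1 → hit
4 → miss, evict 8, frames (3 1 4)
1 → hit
8 → miss, evict 4, frames (3 1 8)
1 → hit
4 → miss, evict 8, frames (3 1 4)
6 → miss, evict 4, frames (3 1 6)
Page faults: 11.

11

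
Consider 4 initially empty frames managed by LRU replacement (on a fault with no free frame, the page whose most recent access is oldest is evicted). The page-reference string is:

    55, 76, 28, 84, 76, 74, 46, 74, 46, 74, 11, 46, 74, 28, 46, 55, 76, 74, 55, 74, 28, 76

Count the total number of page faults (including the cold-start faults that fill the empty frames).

55 -> fault, frames {55}
76 -> fault, frames {55,76}
28 -> fault, frames {55,76,28}
84 -> fault, frames {55,76,28,84}
76 -> hit
74 -> fault, evict 55, frames {28,84,76,74}
46 -> fault, evict 28, frames {84,76,74,46}
74 -> hit
46 -> hit
74 -> hit
11 -> fault, evict 84, frames {76,46,74,11}
46 -> hit
74 -> hit
28 -> fault, evict 76, frames {11,46,74,28}
46 -> hit
55 -> fault, evict 11, frames {74,28,46,55}
76 -> fault, evict 74, frames {28,46,55,76}
74 -> fault, evict 28, frames {46,55,76,74}
55 -> hit
74 -> hit
28 -> fault, evict 46, frames {76,55,74,28}
76 -> hit
Page faults: 12.

12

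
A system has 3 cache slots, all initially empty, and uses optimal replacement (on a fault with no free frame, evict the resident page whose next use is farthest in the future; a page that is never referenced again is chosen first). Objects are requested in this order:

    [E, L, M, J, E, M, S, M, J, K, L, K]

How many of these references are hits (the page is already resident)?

5

E → fault, frames [E]
L → fault, frames [E, L]
M → fault, frames [E, L, M]
J → fault, evict L, frames [E, M, J]
E → hit
M → hit
S → fault, evict E, frames [M, J, S]
M → hit
J → hit
K → fault, evict S, frames [M, J, K]
L → fault, evict J, frames [M, K, L]
K → hit
Hits: 5.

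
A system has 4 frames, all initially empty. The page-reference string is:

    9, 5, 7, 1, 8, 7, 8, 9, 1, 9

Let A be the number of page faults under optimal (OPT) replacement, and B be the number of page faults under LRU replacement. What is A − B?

-1

Under OPT: F F F F F . . . . . → 5 faults.
Under LRU: F F F F F . . F . . → 6 faults.
A − B = 5 − 6 = -1.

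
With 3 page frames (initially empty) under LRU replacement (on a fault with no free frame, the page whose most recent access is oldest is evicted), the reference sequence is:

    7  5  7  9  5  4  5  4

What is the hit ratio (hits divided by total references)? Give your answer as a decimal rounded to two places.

0.50

7: fault, frames [7]
5: fault, frames [7, 5]
7: hit
9: fault, frames [5, 7, 9]
5: hit
4: fault, evict 7, frames [9, 5, 4]
5: hit
4: hit
Hits: 4 of 8 references → 4/8 = 0.5000.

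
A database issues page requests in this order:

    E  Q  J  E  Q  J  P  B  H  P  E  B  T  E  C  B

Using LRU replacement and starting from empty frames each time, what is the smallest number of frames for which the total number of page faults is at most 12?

f=1: 16 faults
f=2: 16 faults
f=3: 11 faults
f=4: 9 faults
f=5: 9 faults
f=6: 8 faults
f=7: 8 faults
f=8: 8 faults
Smallest f with faults ≤ 12 is 3.

3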